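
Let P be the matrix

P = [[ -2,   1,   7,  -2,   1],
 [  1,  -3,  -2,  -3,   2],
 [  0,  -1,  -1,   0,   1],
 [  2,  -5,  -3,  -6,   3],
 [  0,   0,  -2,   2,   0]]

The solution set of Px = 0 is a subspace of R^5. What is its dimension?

2

Row reduce to echelon form.
R2 ← R2 + (1/2)·R1: [0, -5/2, 3/2, -4, 5/2]
R4 ← R4 + R1: [0, -4, 4, -8, 4]
R3 ← R3 − (2/5)·R2: [0, 0, -8/5, 8/5, 0]
R4 ← R4 − (8/5)·R2: [0, 0, 8/5, -8/5, 0]
R4 ← R4 + R3: [0, 0, 0, 0, 0]
R5 ← R5 − (5/4)·R3: [0, 0, 0, 0, 0]
3 nonzero rows, so rank(P) = 3.
P has 5 columns; by rank–nullity, nullity = 5 − 3 = 2.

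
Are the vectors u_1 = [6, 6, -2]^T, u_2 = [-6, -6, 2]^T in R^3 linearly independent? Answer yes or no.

no

Form the matrix with these vectors as rows and row reduce.
R2 ← R2 + R1: [0, 0, 0]
1 nonzero row, so the 2 vectors span a space of dimension 1.
Since 1 < 2, the vectors are linearly dependent.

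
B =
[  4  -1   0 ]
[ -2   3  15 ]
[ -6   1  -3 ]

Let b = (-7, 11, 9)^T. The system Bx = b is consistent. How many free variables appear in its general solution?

Row reduce the augmented matrix [B | b].
R2 ← R2 + (1/2)·R1: [0, 5/2, 15, 15/2]
R3 ← R3 + (3/2)·R1: [0, -1/2, -3, -3/2]
R3 ← R3 + (1/5)·R2: [0, 0, 0, 0]
The echelon form has 2 nonzero rows, and every pivot lies in the first 3 columns, so rank(B) = rank([B|b]) = 2.
The system is consistent.
Free variables = (unknowns) − (rank) = 3 − 2 = 1.

1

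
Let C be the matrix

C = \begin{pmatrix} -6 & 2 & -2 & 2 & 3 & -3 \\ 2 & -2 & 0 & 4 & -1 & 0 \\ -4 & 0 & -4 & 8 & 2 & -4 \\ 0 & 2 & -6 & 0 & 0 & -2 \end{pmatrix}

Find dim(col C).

Row reduce to echelon form.
R2 ← R2 + (1/3)·R1: [0, -4/3, -2/3, 14/3, 0, -1]
R3 ← R3 − (2/3)·R1: [0, -4/3, -8/3, 20/3, 0, -2]
R3 ← R3 − R2: [0, 0, -2, 2, 0, -1]
R4 ← R4 + (3/2)·R2: [0, 0, -7, 7, 0, -7/2]
R4 ← R4 − (7/2)·R3: [0, 0, 0, 0, 0, 0]
Echelon form has 3 nonzero rows, so rank(C) = 3.
The column space has dimension equal to the rank: 3.

3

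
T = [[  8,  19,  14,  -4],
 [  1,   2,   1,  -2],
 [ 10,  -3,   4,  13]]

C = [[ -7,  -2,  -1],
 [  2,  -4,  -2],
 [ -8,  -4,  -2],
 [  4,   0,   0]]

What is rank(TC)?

First compute TC:
[[-146, -148, -74],
 [-19, -14,  -7],
 [-56, -24, -12]]
Now row reduce the product.
R2 ← R2 − (19/146)·R1: [0, 384/73, 192/73]
R3 ← R3 − (28/73)·R1: [0, 2392/73, 1196/73]
R3 ← R3 − (299/48)·R2: [0, 0, 0]
2 nonzero rows, so rank(TC) = 2.

2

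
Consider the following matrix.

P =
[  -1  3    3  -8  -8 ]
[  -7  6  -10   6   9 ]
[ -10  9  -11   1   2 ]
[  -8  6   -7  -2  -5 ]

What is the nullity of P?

Row reduce to echelon form.
R2 ← R2 − (7)·R1: [0, -15, -31, 62, 65]
R3 ← R3 − (10)·R1: [0, -21, -41, 81, 82]
R4 ← R4 − (8)·R1: [0, -18, -31, 62, 59]
R3 ← R3 − (7/5)·R2: [0, 0, 12/5, -29/5, -9]
R4 ← R4 − (6/5)·R2: [0, 0, 31/5, -62/5, -19]
R4 ← R4 − (31/12)·R3: [0, 0, 0, 31/12, 17/4]
4 nonzero rows, so rank(P) = 4.
P has 5 columns; by rank–nullity, nullity = 5 − 4 = 1.

1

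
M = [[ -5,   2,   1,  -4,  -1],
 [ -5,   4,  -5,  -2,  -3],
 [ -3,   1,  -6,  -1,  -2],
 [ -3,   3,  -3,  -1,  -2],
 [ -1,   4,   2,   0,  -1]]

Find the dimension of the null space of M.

2

Row reduce to echelon form.
R2 ← R2 − R1: [0, 2, -6, 2, -2]
R3 ← R3 − (3/5)·R1: [0, -1/5, -33/5, 7/5, -7/5]
R4 ← R4 − (3/5)·R1: [0, 9/5, -18/5, 7/5, -7/5]
R5 ← R5 − (1/5)·R1: [0, 18/5, 9/5, 4/5, -4/5]
R3 ← R3 + (1/10)·R2: [0, 0, -36/5, 8/5, -8/5]
R4 ← R4 − (9/10)·R2: [0, 0, 9/5, -2/5, 2/5]
R5 ← R5 − (9/5)·R2: [0, 0, 63/5, -14/5, 14/5]
R4 ← R4 + (1/4)·R3: [0, 0, 0, 0, 0]
R5 ← R5 + (7/4)·R3: [0, 0, 0, 0, 0]
3 nonzero rows, so rank(M) = 3.
M has 5 columns; by rank–nullity, nullity = 5 − 3 = 2.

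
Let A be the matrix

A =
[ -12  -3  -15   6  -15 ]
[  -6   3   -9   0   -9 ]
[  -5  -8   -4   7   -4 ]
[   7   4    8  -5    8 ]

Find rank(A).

2

Row reduce to echelon form.
R2 ← R2 − (1/2)·R1: [0, 9/2, -3/2, -3, -3/2]
R3 ← R3 − (5/12)·R1: [0, -27/4, 9/4, 9/2, 9/4]
R4 ← R4 + (7/12)·R1: [0, 9/4, -3/4, -3/2, -3/4]
R3 ← R3 + (3/2)·R2: [0, 0, 0, 0, 0]
R4 ← R4 − (1/2)·R2: [0, 0, 0, 0, 0]
Echelon form has 2 nonzero rows, so rank(A) = 2.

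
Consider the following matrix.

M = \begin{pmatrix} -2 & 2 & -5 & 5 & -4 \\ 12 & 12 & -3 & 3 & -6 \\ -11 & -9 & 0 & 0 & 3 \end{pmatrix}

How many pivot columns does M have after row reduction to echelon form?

2

Row reduce to echelon form.
R2 ← R2 + (6)·R1: [0, 24, -33, 33, -30]
R3 ← R3 − (11/2)·R1: [0, -20, 55/2, -55/2, 25]
R3 ← R3 + (5/6)·R2: [0, 0, 0, 0, 0]
Echelon form has 2 nonzero rows, so rank(M) = 2.
Each nonzero row contributes one pivot column: 2 pivot columns.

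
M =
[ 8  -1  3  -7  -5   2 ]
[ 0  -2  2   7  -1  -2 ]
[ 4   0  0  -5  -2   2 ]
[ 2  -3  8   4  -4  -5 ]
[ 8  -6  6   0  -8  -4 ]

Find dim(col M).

4

Row reduce to echelon form.
R3 ← R3 − (1/2)·R1: [0, 1/2, -3/2, -3/2, 1/2, 1]
R4 ← R4 − (1/4)·R1: [0, -11/4, 29/4, 23/4, -11/4, -11/2]
R5 ← R5 − R1: [0, -5, 3, 7, -3, -6]
R3 ← R3 + (1/4)·R2: [0, 0, -1, 1/4, 1/4, 1/2]
R4 ← R4 − (11/8)·R2: [0, 0, 9/2, -31/8, -11/8, -11/4]
R5 ← R5 − (5/2)·R2: [0, 0, -2, -21/2, -1/2, -1]
R4 ← R4 + (9/2)·R3: [0, 0, 0, -11/4, -1/4, -1/2]
R5 ← R5 − (2)·R3: [0, 0, 0, -11, -1, -2]
R5 ← R5 − (4)·R4: [0, 0, 0, 0, 0, 0]
Echelon form has 4 nonzero rows, so rank(M) = 4.
The column space has dimension equal to the rank: 4.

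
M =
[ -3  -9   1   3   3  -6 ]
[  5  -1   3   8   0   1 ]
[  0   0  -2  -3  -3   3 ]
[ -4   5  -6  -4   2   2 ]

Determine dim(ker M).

2

Row reduce to echelon form.
R2 ← R2 + (5/3)·R1: [0, -16, 14/3, 13, 5, -9]
R4 ← R4 − (4/3)·R1: [0, 17, -22/3, -8, -2, 10]
R4 ← R4 + (17/16)·R2: [0, 0, -19/8, 93/16, 53/16, 7/16]
R4 ← R4 − (19/16)·R3: [0, 0, 0, 75/8, 55/8, -25/8]
4 nonzero rows, so rank(M) = 4.
M has 6 columns; by rank–nullity, nullity = 6 − 4 = 2.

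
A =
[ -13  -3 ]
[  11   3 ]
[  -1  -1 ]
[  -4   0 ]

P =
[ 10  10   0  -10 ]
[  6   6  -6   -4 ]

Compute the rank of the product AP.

2

First compute AP:
[[-148, -148,  18, 142],
 [128, 128, -18, -122],
 [-16, -16,   6,  14],
 [-40, -40,   0,  40]]
Now row reduce the product.
R2 ← R2 + (32/37)·R1: [0, 0, -90/37, 30/37]
R3 ← R3 − (4/37)·R1: [0, 0, 150/37, -50/37]
R4 ← R4 − (10/37)·R1: [0, 0, -180/37, 60/37]
R3 ← R3 + (5/3)·R2: [0, 0, 0, 0]
R4 ← R4 − (2)·R2: [0, 0, 0, 0]
2 nonzero rows, so rank(AP) = 2.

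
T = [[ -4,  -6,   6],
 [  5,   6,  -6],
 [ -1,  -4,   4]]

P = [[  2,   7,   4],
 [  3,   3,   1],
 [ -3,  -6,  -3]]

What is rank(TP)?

First compute TP:
[[-44, -82, -40],
 [ 46,  89,  44],
 [-26, -43, -20]]
Now row reduce the product.
R2 ← R2 + (23/22)·R1: [0, 36/11, 24/11]
R3 ← R3 − (13/22)·R1: [0, 60/11, 40/11]
R3 ← R3 − (5/3)·R2: [0, 0, 0]
2 nonzero rows, so rank(TP) = 2.

2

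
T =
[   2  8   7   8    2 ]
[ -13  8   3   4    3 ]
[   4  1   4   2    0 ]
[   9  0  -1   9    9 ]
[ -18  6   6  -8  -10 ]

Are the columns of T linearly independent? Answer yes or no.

Row reduce T to echelon form.
R2 ← R2 + (13/2)·R1: [0, 60, 97/2, 56, 16]
R3 ← R3 − (2)·R1: [0, -15, -10, -14, -4]
R4 ← R4 − (9/2)·R1: [0, -36, -65/2, -27, 0]
R5 ← R5 + (9)·R1: [0, 78, 69, 64, 8]
R3 ← R3 + (1/4)·R2: [0, 0, 17/8, 0, 0]
R4 ← R4 + (3/5)·R2: [0, 0, -17/5, 33/5, 48/5]
R5 ← R5 − (13/10)·R2: [0, 0, 119/20, -44/5, -64/5]
R4 ← R4 + (8/5)·R3: [0, 0, 0, 33/5, 48/5]
R5 ← R5 − (14/5)·R3: [0, 0, 0, -44/5, -64/5]
R5 ← R5 + (4/3)·R4: [0, 0, 0, 0, 0]
4 pivots among 5 columns.
Only 4 < 5 pivot columns, so the columns are linearly dependent.

no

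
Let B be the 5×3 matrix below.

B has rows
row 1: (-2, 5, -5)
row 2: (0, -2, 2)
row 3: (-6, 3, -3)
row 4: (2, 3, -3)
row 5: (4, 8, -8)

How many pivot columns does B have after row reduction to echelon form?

Row reduce to echelon form.
R3 ← R3 − (3)·R1: [0, -12, 12]
R4 ← R4 + R1: [0, 8, -8]
R5 ← R5 + (2)·R1: [0, 18, -18]
R3 ← R3 − (6)·R2: [0, 0, 0]
R4 ← R4 + (4)·R2: [0, 0, 0]
R5 ← R5 + (9)·R2: [0, 0, 0]
Echelon form has 2 nonzero rows, so rank(B) = 2.
Each nonzero row contributes one pivot column: 2 pivot columns.

2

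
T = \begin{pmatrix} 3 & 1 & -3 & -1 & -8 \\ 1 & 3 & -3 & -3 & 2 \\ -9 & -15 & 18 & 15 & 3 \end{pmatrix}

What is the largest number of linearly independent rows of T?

Row reduce to echelon form.
R2 ← R2 − (1/3)·R1: [0, 8/3, -2, -8/3, 14/3]
R3 ← R3 + (3)·R1: [0, -12, 9, 12, -21]
R3 ← R3 + (9/2)·R2: [0, 0, 0, 0, 0]
Echelon form has 2 nonzero rows, so rank(T) = 2.
The rank gives the maximum number of linearly independent rows: 2.

2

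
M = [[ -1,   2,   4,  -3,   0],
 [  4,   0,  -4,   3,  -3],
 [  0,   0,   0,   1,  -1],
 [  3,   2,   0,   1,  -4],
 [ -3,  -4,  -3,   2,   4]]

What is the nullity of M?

Row reduce to echelon form.
R2 ← R2 + (4)·R1: [0, 8, 12, -9, -3]
R4 ← R4 + (3)·R1: [0, 8, 12, -8, -4]
R5 ← R5 − (3)·R1: [0, -10, -15, 11, 4]
R4 ← R4 − R2: [0, 0, 0, 1, -1]
R5 ← R5 + (5/4)·R2: [0, 0, 0, -1/4, 1/4]
R4 ← R4 − R3: [0, 0, 0, 0, 0]
R5 ← R5 + (1/4)·R3: [0, 0, 0, 0, 0]
3 nonzero rows, so rank(M) = 3.
M has 5 columns; by rank–nullity, nullity = 5 − 3 = 2.

2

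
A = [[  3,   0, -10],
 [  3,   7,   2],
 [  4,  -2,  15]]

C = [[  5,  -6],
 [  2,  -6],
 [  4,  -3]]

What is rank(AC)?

2

First compute AC:
[[-25,  12],
 [ 37, -66],
 [ 76, -57]]
Now row reduce the product.
R2 ← R2 + (37/25)·R1: [0, -1206/25]
R3 ← R3 + (76/25)·R1: [0, -513/25]
R3 ← R3 − (57/134)·R2: [0, 0]
2 nonzero rows, so rank(AC) = 2.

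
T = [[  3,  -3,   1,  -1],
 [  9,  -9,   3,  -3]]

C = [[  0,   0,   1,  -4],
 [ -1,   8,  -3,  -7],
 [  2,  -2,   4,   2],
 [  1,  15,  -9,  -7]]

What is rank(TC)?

1

First compute TC:
[[  4, -41,  25,  18],
 [ 12, -123,  75,  54]]
Now row reduce the product.
R2 ← R2 − (3)·R1: [0, 0, 0, 0]
1 nonzero row, so rank(TC) = 1.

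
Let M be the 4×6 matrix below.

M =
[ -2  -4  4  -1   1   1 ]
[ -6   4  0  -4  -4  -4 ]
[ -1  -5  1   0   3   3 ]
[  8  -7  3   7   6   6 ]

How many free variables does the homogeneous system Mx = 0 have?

2

Row reduce to echelon form.
R2 ← R2 − (3)·R1: [0, 16, -12, -1, -7, -7]
R3 ← R3 − (1/2)·R1: [0, -3, -1, 1/2, 5/2, 5/2]
R4 ← R4 + (4)·R1: [0, -23, 19, 3, 10, 10]
R3 ← R3 + (3/16)·R2: [0, 0, -13/4, 5/16, 19/16, 19/16]
R4 ← R4 + (23/16)·R2: [0, 0, 7/4, 25/16, -1/16, -1/16]
R4 ← R4 + (7/13)·R3: [0, 0, 0, 45/26, 15/26, 15/26]
4 nonzero rows, so rank(M) = 4.
M has 6 columns; by rank–nullity, nullity = 6 − 4 = 2.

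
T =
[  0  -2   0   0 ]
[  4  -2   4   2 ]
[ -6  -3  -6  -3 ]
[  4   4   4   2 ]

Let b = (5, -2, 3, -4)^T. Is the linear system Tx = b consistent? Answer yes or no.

no

Row reduce the augmented matrix [T | b].
Swap R1 ↔ R2
R3 ← R3 + (3/2)·R1: [0, -6, 0, 0, 0]
R4 ← R4 − R1: [0, 6, 0, 0, -2]
R3 ← R3 − (3)·R2: [0, 0, 0, 0, -15]
R4 ← R4 + (3)·R2: [0, 0, 0, 0, 13]
R4 ← R4 + (13/15)·R3: [0, 0, 0, 0, 0]
The echelon form has 3 nonzero rows; the last pivot sits in the augmented column, so rank(T) = 2 but rank([T|b]) = 3.
Since the ranks differ, the system is inconsistent.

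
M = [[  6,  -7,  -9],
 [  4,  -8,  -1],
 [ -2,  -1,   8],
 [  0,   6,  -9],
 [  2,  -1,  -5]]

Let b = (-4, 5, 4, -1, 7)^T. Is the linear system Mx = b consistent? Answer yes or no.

Row reduce the augmented matrix [M | b].
R2 ← R2 − (2/3)·R1: [0, -10/3, 5, 23/3]
R3 ← R3 + (1/3)·R1: [0, -10/3, 5, 8/3]
R5 ← R5 − (1/3)·R1: [0, 4/3, -2, 25/3]
R3 ← R3 − R2: [0, 0, 0, -5]
R4 ← R4 + (9/5)·R2: [0, 0, 0, 64/5]
R5 ← R5 + (2/5)·R2: [0, 0, 0, 57/5]
R4 ← R4 + (64/25)·R3: [0, 0, 0, 0]
R5 ← R5 + (57/25)·R3: [0, 0, 0, 0]
The echelon form has 3 nonzero rows; the last pivot sits in the augmented column, so rank(M) = 2 but rank([M|b]) = 3.
Since the ranks differ, the system is inconsistent.

no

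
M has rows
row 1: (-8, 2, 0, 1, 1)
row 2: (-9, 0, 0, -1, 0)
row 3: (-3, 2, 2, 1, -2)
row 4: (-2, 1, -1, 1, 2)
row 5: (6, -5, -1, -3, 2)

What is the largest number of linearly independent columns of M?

4

Row reduce to echelon form.
R2 ← R2 − (9/8)·R1: [0, -9/4, 0, -17/8, -9/8]
R3 ← R3 − (3/8)·R1: [0, 5/4, 2, 5/8, -19/8]
R4 ← R4 − (1/4)·R1: [0, 1/2, -1, 3/4, 7/4]
R5 ← R5 + (3/4)·R1: [0, -7/2, -1, -9/4, 11/4]
R3 ← R3 + (5/9)·R2: [0, 0, 2, -5/9, -3]
R4 ← R4 + (2/9)·R2: [0, 0, -1, 5/18, 3/2]
R5 ← R5 − (14/9)·R2: [0, 0, -1, 19/18, 9/2]
R4 ← R4 + (1/2)·R3: [0, 0, 0, 0, 0]
R5 ← R5 + (1/2)·R3: [0, 0, 0, 7/9, 3]
Swap R4 ↔ R5
Echelon form has 4 nonzero rows, so rank(M) = 4.
The rank gives the maximum number of linearly independent columns: 4.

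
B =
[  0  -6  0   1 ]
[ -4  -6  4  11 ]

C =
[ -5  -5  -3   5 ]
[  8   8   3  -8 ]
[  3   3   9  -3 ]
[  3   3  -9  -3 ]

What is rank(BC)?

2

First compute BC:
[[-45, -45, -27,  45],
 [ 17,  17, -69, -17]]
Now row reduce the product.
R2 ← R2 + (17/45)·R1: [0, 0, -396/5, 0]
2 nonzero rows, so rank(BC) = 2.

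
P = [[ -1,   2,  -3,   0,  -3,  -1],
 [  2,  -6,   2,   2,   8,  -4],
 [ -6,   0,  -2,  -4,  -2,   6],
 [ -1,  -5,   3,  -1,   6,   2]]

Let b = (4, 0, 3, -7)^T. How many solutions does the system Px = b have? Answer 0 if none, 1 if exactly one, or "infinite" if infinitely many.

0

Row reduce the augmented matrix [P | b].
R2 ← R2 + (2)·R1: [0, -2, -4, 2, 2, -6, 8]
R3 ← R3 − (6)·R1: [0, -12, 16, -4, 16, 12, -21]
R4 ← R4 − R1: [0, -7, 6, -1, 9, 3, -11]
R3 ← R3 − (6)·R2: [0, 0, 40, -16, 4, 48, -69]
R4 ← R4 − (7/2)·R2: [0, 0, 20, -8, 2, 24, -39]
R4 ← R4 − (1/2)·R3: [0, 0, 0, 0, 0, 0, -9/2]
The echelon form has 4 nonzero rows; the last pivot sits in the augmented column, so rank(P) = 3 but rank([P|b]) = 4.
Since the ranks differ, the system is inconsistent.
It has no solutions.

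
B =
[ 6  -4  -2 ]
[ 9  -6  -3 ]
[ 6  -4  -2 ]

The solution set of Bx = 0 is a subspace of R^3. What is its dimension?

Row reduce to echelon form.
R2 ← R2 − (3/2)·R1: [0, 0, 0]
R3 ← R3 − R1: [0, 0, 0]
1 nonzero row, so rank(B) = 1.
B has 3 columns; by rank–nullity, nullity = 3 − 1 = 2.

2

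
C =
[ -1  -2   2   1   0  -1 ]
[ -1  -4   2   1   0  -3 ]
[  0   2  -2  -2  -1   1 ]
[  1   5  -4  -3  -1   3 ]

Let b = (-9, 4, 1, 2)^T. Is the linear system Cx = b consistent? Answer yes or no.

no

Row reduce the augmented matrix [C | b].
R2 ← R2 − R1: [0, -2, 0, 0, 0, -2, 13]
R4 ← R4 + R1: [0, 3, -2, -2, -1, 2, -7]
R3 ← R3 + R2: [0, 0, -2, -2, -1, -1, 14]
R4 ← R4 + (3/2)·R2: [0, 0, -2, -2, -1, -1, 25/2]
R4 ← R4 − R3: [0, 0, 0, 0, 0, 0, -3/2]
The echelon form has 4 nonzero rows; the last pivot sits in the augmented column, so rank(C) = 3 but rank([C|b]) = 4.
Since the ranks differ, the system is inconsistent.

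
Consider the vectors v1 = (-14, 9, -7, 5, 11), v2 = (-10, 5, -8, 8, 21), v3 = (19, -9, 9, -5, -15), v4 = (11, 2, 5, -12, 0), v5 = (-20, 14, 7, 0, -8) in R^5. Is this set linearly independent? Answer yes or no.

yes

Form the matrix with these vectors as rows and row reduce.
R2 ← R2 − (5/7)·R1: [0, -10/7, -3, 31/7, 92/7]
R3 ← R3 + (19/14)·R1: [0, 45/14, -1/2, 25/14, -1/14]
R4 ← R4 + (11/14)·R1: [0, 127/14, -1/2, -113/14, 121/14]
R5 ← R5 − (10/7)·R1: [0, 8/7, 17, -50/7, -166/7]
R3 ← R3 + (9/4)·R2: [0, 0, -29/4, 47/4, 59/2]
R4 ← R4 + (127/20)·R2: [0, 0, -391/20, 401/20, 921/10]
R5 ← R5 + (4/5)·R2: [0, 0, 73/5, -18/5, -66/5]
R4 ← R4 − (391/145)·R3: [0, 0, 0, -1687/145, 364/29]
R5 ← R5 + (292/145)·R3: [0, 0, 0, 2909/145, 1340/29]
R5 ← R5 + (2909/1687)·R4: [0, 0, 0, 0, 16352/241]
5 nonzero rows, so the 5 vectors span a space of dimension 5.
Since 5 = 5, the vectors are linearly independent.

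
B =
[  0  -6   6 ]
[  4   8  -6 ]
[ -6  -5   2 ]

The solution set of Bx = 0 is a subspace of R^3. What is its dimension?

1

Row reduce to echelon form.
Swap R1 ↔ R2
R3 ← R3 + (3/2)·R1: [0, 7, -7]
R3 ← R3 + (7/6)·R2: [0, 0, 0]
2 nonzero rows, so rank(B) = 2.
B has 3 columns; by rank–nullity, nullity = 3 − 2 = 1.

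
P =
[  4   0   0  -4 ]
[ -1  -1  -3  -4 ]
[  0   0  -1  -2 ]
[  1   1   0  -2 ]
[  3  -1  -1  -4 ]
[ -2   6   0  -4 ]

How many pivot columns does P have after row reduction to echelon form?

3

Row reduce to echelon form.
R2 ← R2 + (1/4)·R1: [0, -1, -3, -5]
R4 ← R4 − (1/4)·R1: [0, 1, 0, -1]
R5 ← R5 − (3/4)·R1: [0, -1, -1, -1]
R6 ← R6 + (1/2)·R1: [0, 6, 0, -6]
R4 ← R4 + R2: [0, 0, -3, -6]
R5 ← R5 − R2: [0, 0, 2, 4]
R6 ← R6 + (6)·R2: [0, 0, -18, -36]
R4 ← R4 − (3)·R3: [0, 0, 0, 0]
R5 ← R5 + (2)·R3: [0, 0, 0, 0]
R6 ← R6 − (18)·R3: [0, 0, 0, 0]
Echelon form has 3 nonzero rows, so rank(P) = 3.
Each nonzero row contributes one pivot column: 3 pivot columns.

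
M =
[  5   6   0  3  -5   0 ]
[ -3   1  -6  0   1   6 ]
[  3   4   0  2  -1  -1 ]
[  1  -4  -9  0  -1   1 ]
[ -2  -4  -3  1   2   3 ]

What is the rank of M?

5

Row reduce to echelon form.
R2 ← R2 + (3/5)·R1: [0, 23/5, -6, 9/5, -2, 6]
R3 ← R3 − (3/5)·R1: [0, 2/5, 0, 1/5, 2, -1]
R4 ← R4 − (1/5)·R1: [0, -26/5, -9, -3/5, 0, 1]
R5 ← R5 + (2/5)·R1: [0, -8/5, -3, 11/5, 0, 3]
R3 ← R3 − (2/23)·R2: [0, 0, 12/23, 1/23, 50/23, -35/23]
R4 ← R4 + (26/23)·R2: [0, 0, -363/23, 33/23, -52/23, 179/23]
R5 ← R5 + (8/23)·R2: [0, 0, -117/23, 65/23, -16/23, 117/23]
R4 ← R4 + (121/4)·R3: [0, 0, 0, 11/4, 127/2, -153/4]
R5 ← R5 + (39/4)·R3: [0, 0, 0, 13/4, 41/2, -39/4]
R5 ← R5 − (13/11)·R4: [0, 0, 0, 0, -600/11, 390/11]
Echelon form has 5 nonzero rows, so rank(M) = 5.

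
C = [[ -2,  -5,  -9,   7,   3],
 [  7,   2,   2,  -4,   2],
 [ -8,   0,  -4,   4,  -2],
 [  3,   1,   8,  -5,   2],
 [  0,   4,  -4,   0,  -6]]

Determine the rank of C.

Row reduce to echelon form.
R2 ← R2 + (7/2)·R1: [0, -31/2, -59/2, 41/2, 25/2]
R3 ← R3 − (4)·R1: [0, 20, 32, -24, -14]
R4 ← R4 + (3/2)·R1: [0, -13/2, -11/2, 11/2, 13/2]
R3 ← R3 + (40/31)·R2: [0, 0, -188/31, 76/31, 66/31]
R4 ← R4 − (13/31)·R2: [0, 0, 213/31, -96/31, 39/31]
R5 ← R5 + (8/31)·R2: [0, 0, -360/31, 164/31, -86/31]
R4 ← R4 + (213/188)·R3: [0, 0, 0, -15/47, 345/94]
R5 ← R5 − (90/47)·R3: [0, 0, 0, 28/47, -322/47]
R5 ← R5 + (28/15)·R4: [0, 0, 0, 0, 0]
Echelon form has 4 nonzero rows, so rank(C) = 4.

4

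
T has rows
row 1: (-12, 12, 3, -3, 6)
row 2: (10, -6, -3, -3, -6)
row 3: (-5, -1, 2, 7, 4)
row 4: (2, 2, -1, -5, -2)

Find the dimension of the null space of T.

3

Row reduce to echelon form.
R2 ← R2 + (5/6)·R1: [0, 4, -1/2, -11/2, -1]
R3 ← R3 − (5/12)·R1: [0, -6, 3/4, 33/4, 3/2]
R4 ← R4 + (1/6)·R1: [0, 4, -1/2, -11/2, -1]
R3 ← R3 + (3/2)·R2: [0, 0, 0, 0, 0]
R4 ← R4 − R2: [0, 0, 0, 0, 0]
2 nonzero rows, so rank(T) = 2.
T has 5 columns; by rank–nullity, nullity = 5 − 2 = 3.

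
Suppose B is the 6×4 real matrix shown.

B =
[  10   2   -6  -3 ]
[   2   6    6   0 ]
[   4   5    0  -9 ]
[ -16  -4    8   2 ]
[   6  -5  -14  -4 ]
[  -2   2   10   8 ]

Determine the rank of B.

4

Row reduce to echelon form.
R2 ← R2 − (1/5)·R1: [0, 28/5, 36/5, 3/5]
R3 ← R3 − (2/5)·R1: [0, 21/5, 12/5, -39/5]
R4 ← R4 + (8/5)·R1: [0, -4/5, -8/5, -14/5]
R5 ← R5 − (3/5)·R1: [0, -31/5, -52/5, -11/5]
R6 ← R6 + (1/5)·R1: [0, 12/5, 44/5, 37/5]
R3 ← R3 − (3/4)·R2: [0, 0, -3, -33/4]
R4 ← R4 + (1/7)·R2: [0, 0, -4/7, -19/7]
R5 ← R5 + (31/28)·R2: [0, 0, -17/7, -43/28]
R6 ← R6 − (3/7)·R2: [0, 0, 40/7, 50/7]
R4 ← R4 − (4/21)·R3: [0, 0, 0, -8/7]
R5 ← R5 − (17/21)·R3: [0, 0, 0, 36/7]
R6 ← R6 + (40/21)·R3: [0, 0, 0, -60/7]
R5 ← R5 + (9/2)·R4: [0, 0, 0, 0]
R6 ← R6 − (15/2)·R4: [0, 0, 0, 0]
Echelon form has 4 nonzero rows, so rank(B) = 4.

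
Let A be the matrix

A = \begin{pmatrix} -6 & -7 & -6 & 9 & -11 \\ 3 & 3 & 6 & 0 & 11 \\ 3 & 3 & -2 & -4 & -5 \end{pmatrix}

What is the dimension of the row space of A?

3

Row reduce to echelon form.
R2 ← R2 + (1/2)·R1: [0, -1/2, 3, 9/2, 11/2]
R3 ← R3 + (1/2)·R1: [0, -1/2, -5, 1/2, -21/2]
R3 ← R3 − R2: [0, 0, -8, -4, -16]
Echelon form has 3 nonzero rows, so rank(A) = 3.
The row space has dimension equal to the rank: 3.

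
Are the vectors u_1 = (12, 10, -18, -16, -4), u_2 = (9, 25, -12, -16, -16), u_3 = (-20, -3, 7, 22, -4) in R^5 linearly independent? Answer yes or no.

Form the matrix with these vectors as rows and row reduce.
R2 ← R2 − (3/4)·R1: [0, 35/2, 3/2, -4, -13]
R3 ← R3 + (5/3)·R1: [0, 41/3, -23, -14/3, -32/3]
R3 ← R3 − (82/105)·R2: [0, 0, -846/35, -54/35, -18/35]
3 nonzero rows, so the 3 vectors span a space of dimension 3.
Since 3 = 3, the vectors are linearly independent.

yes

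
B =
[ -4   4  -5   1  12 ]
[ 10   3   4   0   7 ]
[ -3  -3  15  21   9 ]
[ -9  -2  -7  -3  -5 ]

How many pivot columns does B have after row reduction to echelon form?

4

Row reduce to echelon form.
R2 ← R2 + (5/2)·R1: [0, 13, -17/2, 5/2, 37]
R3 ← R3 − (3/4)·R1: [0, -6, 75/4, 81/4, 0]
R4 ← R4 − (9/4)·R1: [0, -11, 17/4, -21/4, -32]
R3 ← R3 + (6/13)·R2: [0, 0, 771/52, 1113/52, 222/13]
R4 ← R4 + (11/13)·R2: [0, 0, -153/52, -163/52, -9/13]
R4 ← R4 + (51/257)·R3: [0, 0, 0, 286/257, 693/257]
Echelon form has 4 nonzero rows, so rank(B) = 4.
Each nonzero row contributes one pivot column: 4 pivot columns.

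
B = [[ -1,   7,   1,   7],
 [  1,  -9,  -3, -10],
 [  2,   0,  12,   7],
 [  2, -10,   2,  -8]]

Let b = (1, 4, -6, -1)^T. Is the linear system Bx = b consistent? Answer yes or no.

Row reduce the augmented matrix [B | b].
R2 ← R2 + R1: [0, -2, -2, -3, 5]
R3 ← R3 + (2)·R1: [0, 14, 14, 21, -4]
R4 ← R4 + (2)·R1: [0, 4, 4, 6, 1]
R3 ← R3 + (7)·R2: [0, 0, 0, 0, 31]
R4 ← R4 + (2)·R2: [0, 0, 0, 0, 11]
R4 ← R4 − (11/31)·R3: [0, 0, 0, 0, 0]
The echelon form has 3 nonzero rows; the last pivot sits in the augmented column, so rank(B) = 2 but rank([B|b]) = 3.
Since the ranks differ, the system is inconsistent.

no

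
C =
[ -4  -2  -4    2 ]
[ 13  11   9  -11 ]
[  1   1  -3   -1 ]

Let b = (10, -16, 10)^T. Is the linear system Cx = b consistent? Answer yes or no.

Row reduce the augmented matrix [C | b].
R2 ← R2 + (13/4)·R1: [0, 9/2, -4, -9/2, 33/2]
R3 ← R3 + (1/4)·R1: [0, 1/2, -4, -1/2, 25/2]
R3 ← R3 − (1/9)·R2: [0, 0, -32/9, 0, 32/3]
The echelon form has 3 nonzero rows, and every pivot lies in the first 4 columns, so rank(C) = rank([C|b]) = 3.
The system is consistent.

yes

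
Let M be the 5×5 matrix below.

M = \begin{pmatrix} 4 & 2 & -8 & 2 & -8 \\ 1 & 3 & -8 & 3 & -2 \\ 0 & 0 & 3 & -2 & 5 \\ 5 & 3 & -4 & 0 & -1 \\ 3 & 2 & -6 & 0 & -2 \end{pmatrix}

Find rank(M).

4

Row reduce to echelon form.
R2 ← R2 − (1/4)·R1: [0, 5/2, -6, 5/2, 0]
R4 ← R4 − (5/4)·R1: [0, 1/2, 6, -5/2, 9]
R5 ← R5 − (3/4)·R1: [0, 1/2, 0, -3/2, 4]
R4 ← R4 − (1/5)·R2: [0, 0, 36/5, -3, 9]
R5 ← R5 − (1/5)·R2: [0, 0, 6/5, -2, 4]
R4 ← R4 − (12/5)·R3: [0, 0, 0, 9/5, -3]
R5 ← R5 − (2/5)·R3: [0, 0, 0, -6/5, 2]
R5 ← R5 + (2/3)·R4: [0, 0, 0, 0, 0]
Echelon form has 4 nonzero rows, so rank(M) = 4.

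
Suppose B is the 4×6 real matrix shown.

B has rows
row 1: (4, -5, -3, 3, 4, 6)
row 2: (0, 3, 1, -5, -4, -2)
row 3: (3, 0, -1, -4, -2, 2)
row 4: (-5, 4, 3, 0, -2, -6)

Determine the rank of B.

2

Row reduce to echelon form.
R3 ← R3 − (3/4)·R1: [0, 15/4, 5/4, -25/4, -5, -5/2]
R4 ← R4 + (5/4)·R1: [0, -9/4, -3/4, 15/4, 3, 3/2]
R3 ← R3 − (5/4)·R2: [0, 0, 0, 0, 0, 0]
R4 ← R4 + (3/4)·R2: [0, 0, 0, 0, 0, 0]
Echelon form has 2 nonzero rows, so rank(B) = 2.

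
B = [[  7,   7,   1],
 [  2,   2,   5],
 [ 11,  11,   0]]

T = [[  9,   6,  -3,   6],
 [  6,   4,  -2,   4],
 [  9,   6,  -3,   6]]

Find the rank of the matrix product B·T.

First compute BT:
[[114,  76, -38,  76],
 [ 75,  50, -25,  50],
 [165, 110, -55, 110]]
Now row reduce the product.
R2 ← R2 − (25/38)·R1: [0, 0, 0, 0]
R3 ← R3 − (55/38)·R1: [0, 0, 0, 0]
1 nonzero row, so rank(BT) = 1.

1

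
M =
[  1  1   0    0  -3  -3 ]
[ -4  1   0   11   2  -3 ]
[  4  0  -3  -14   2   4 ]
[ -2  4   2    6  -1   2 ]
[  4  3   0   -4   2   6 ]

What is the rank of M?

5

Row reduce to echelon form.
R2 ← R2 + (4)·R1: [0, 5, 0, 11, -10, -15]
R3 ← R3 − (4)·R1: [0, -4, -3, -14, 14, 16]
R4 ← R4 + (2)·R1: [0, 6, 2, 6, -7, -4]
R5 ← R5 − (4)·R1: [0, -1, 0, -4, 14, 18]
R3 ← R3 + (4/5)·R2: [0, 0, -3, -26/5, 6, 4]
R4 ← R4 − (6/5)·R2: [0, 0, 2, -36/5, 5, 14]
R5 ← R5 + (1/5)·R2: [0, 0, 0, -9/5, 12, 15]
R4 ← R4 + (2/3)·R3: [0, 0, 0, -32/3, 9, 50/3]
R5 ← R5 − (27/160)·R4: [0, 0, 0, 0, 1677/160, 195/16]
Echelon form has 5 nonzero rows, so rank(M) = 5.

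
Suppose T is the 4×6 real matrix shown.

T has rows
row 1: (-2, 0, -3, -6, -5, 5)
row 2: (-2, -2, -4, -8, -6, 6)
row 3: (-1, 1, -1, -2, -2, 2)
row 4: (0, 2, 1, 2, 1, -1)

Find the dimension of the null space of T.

Row reduce to echelon form.
R2 ← R2 − R1: [0, -2, -1, -2, -1, 1]
R3 ← R3 − (1/2)·R1: [0, 1, 1/2, 1, 1/2, -1/2]
R3 ← R3 + (1/2)·R2: [0, 0, 0, 0, 0, 0]
R4 ← R4 + R2: [0, 0, 0, 0, 0, 0]
2 nonzero rows, so rank(T) = 2.
T has 6 columns; by rank–nullity, nullity = 6 − 2 = 4.

4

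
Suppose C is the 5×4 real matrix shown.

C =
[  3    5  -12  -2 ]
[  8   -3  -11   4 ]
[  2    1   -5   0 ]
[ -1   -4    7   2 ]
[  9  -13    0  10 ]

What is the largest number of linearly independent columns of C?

2

Row reduce to echelon form.
R2 ← R2 − (8/3)·R1: [0, -49/3, 21, 28/3]
R3 ← R3 − (2/3)·R1: [0, -7/3, 3, 4/3]
R4 ← R4 + (1/3)·R1: [0, -7/3, 3, 4/3]
R5 ← R5 − (3)·R1: [0, -28, 36, 16]
R3 ← R3 − (1/7)·R2: [0, 0, 0, 0]
R4 ← R4 − (1/7)·R2: [0, 0, 0, 0]
R5 ← R5 − (12/7)·R2: [0, 0, 0, 0]
Echelon form has 2 nonzero rows, so rank(C) = 2.
The rank gives the maximum number of linearly independent columns: 2.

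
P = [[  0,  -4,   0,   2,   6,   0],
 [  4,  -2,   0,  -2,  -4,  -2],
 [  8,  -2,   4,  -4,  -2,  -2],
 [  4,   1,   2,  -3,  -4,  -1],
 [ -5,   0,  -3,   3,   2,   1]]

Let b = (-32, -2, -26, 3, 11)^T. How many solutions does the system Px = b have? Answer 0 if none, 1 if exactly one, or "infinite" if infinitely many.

Row reduce the augmented matrix [P | b].
Swap R1 ↔ R2
R3 ← R3 − (2)·R1: [0, 2, 4, 0, 6, 2, -22]
R4 ← R4 − R1: [0, 3, 2, -1, 0, 1, 5]
R5 ← R5 + (5/4)·R1: [0, -5/2, -3, 1/2, -3, -3/2, 17/2]
R3 ← R3 + (1/2)·R2: [0, 0, 4, 1, 9, 2, -38]
R4 ← R4 + (3/4)·R2: [0, 0, 2, 1/2, 9/2, 1, -19]
R5 ← R5 − (5/8)·R2: [0, 0, -3, -3/4, -27/4, -3/2, 57/2]
R4 ← R4 − (1/2)·R3: [0, 0, 0, 0, 0, 0, 0]
R5 ← R5 + (3/4)·R3: [0, 0, 0, 0, 0, 0, 0]
The echelon form has 3 nonzero rows, and every pivot lies in the first 6 columns, so rank(P) = rank([P|b]) = 3.
The system is consistent.
rank = 3 < 6 unknowns, so there are infinitely many solutions.

infinite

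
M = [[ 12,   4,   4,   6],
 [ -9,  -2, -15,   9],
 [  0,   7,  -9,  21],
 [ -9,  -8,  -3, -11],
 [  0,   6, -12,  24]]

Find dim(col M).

4

Row reduce to echelon form.
R2 ← R2 + (3/4)·R1: [0, 1, -12, 27/2]
R4 ← R4 + (3/4)·R1: [0, -5, 0, -13/2]
R3 ← R3 − (7)·R2: [0, 0, 75, -147/2]
R4 ← R4 + (5)·R2: [0, 0, -60, 61]
R5 ← R5 − (6)·R2: [0, 0, 60, -57]
R4 ← R4 + (4/5)·R3: [0, 0, 0, 11/5]
R5 ← R5 − (4/5)·R3: [0, 0, 0, 9/5]
R5 ← R5 − (9/11)·R4: [0, 0, 0, 0]
Echelon form has 4 nonzero rows, so rank(M) = 4.
The column space has dimension equal to the rank: 4.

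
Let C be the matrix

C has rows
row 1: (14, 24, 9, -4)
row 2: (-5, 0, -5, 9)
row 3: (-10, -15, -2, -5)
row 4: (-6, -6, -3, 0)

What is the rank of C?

4

Row reduce to echelon form.
R2 ← R2 + (5/14)·R1: [0, 60/7, -25/14, 53/7]
R3 ← R3 + (5/7)·R1: [0, 15/7, 31/7, -55/7]
R4 ← R4 + (3/7)·R1: [0, 30/7, 6/7, -12/7]
R3 ← R3 − (1/4)·R2: [0, 0, 39/8, -39/4]
R4 ← R4 − (1/2)·R2: [0, 0, 7/4, -11/2]
R4 ← R4 − (14/39)·R3: [0, 0, 0, -2]
Echelon form has 4 nonzero rows, so rank(C) = 4.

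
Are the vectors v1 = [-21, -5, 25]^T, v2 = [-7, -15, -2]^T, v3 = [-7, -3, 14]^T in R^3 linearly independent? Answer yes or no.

yes

Form the matrix with these vectors as rows and row reduce.
R2 ← R2 − (1/3)·R1: [0, -40/3, -31/3]
R3 ← R3 − (1/3)·R1: [0, -4/3, 17/3]
R3 ← R3 − (1/10)·R2: [0, 0, 67/10]
3 nonzero rows, so the 3 vectors span a space of dimension 3.
Since 3 = 3, the vectors are linearly independent.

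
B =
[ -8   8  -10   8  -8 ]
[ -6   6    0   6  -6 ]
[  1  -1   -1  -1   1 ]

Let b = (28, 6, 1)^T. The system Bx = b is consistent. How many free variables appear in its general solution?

3

Row reduce the augmented matrix [B | b].
R2 ← R2 − (3/4)·R1: [0, 0, 15/2, 0, 0, -15]
R3 ← R3 + (1/8)·R1: [0, 0, -9/4, 0, 0, 9/2]
R3 ← R3 + (3/10)·R2: [0, 0, 0, 0, 0, 0]
The echelon form has 2 nonzero rows, and every pivot lies in the first 5 columns, so rank(B) = rank([B|b]) = 2.
The system is consistent.
Free variables = (unknowns) − (rank) = 5 − 2 = 3.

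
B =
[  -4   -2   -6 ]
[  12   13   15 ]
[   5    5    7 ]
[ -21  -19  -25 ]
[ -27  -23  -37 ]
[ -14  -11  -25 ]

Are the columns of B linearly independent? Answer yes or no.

yes

Row reduce B to echelon form.
R2 ← R2 + (3)·R1: [0, 7, -3]
R3 ← R3 + (5/4)·R1: [0, 5/2, -1/2]
R4 ← R4 − (21/4)·R1: [0, -17/2, 13/2]
R5 ← R5 − (27/4)·R1: [0, -19/2, 7/2]
R6 ← R6 − (7/2)·R1: [0, -4, -4]
R3 ← R3 − (5/14)·R2: [0, 0, 4/7]
R4 ← R4 + (17/14)·R2: [0, 0, 20/7]
R5 ← R5 + (19/14)·R2: [0, 0, -4/7]
R6 ← R6 + (4/7)·R2: [0, 0, -40/7]
R4 ← R4 − (5)·R3: [0, 0, 0]
R5 ← R5 + R3: [0, 0, 0]
R6 ← R6 + (10)·R3: [0, 0, 0]
3 pivots among 3 columns.
Every column is a pivot column, so the columns are linearly independent.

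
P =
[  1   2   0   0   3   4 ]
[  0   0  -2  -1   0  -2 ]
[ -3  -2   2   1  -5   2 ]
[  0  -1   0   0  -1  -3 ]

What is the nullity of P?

Row reduce to echelon form.
R3 ← R3 + (3)·R1: [0, 4, 2, 1, 4, 14]
Swap R2 ↔ R3
R4 ← R4 + (1/4)·R2: [0, 0, 1/2, 1/4, 0, 1/2]
R4 ← R4 + (1/4)·R3: [0, 0, 0, 0, 0, 0]
3 nonzero rows, so rank(P) = 3.
P has 6 columns; by rank–nullity, nullity = 6 − 3 = 3.

3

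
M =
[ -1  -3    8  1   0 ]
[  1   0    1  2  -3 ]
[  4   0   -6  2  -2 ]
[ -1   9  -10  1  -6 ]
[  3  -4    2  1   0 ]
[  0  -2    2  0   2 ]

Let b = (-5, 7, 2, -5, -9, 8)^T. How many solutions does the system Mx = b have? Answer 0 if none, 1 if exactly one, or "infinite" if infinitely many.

0

Row reduce the augmented matrix [M | b].
R2 ← R2 + R1: [0, -3, 9, 3, -3, 2]
R3 ← R3 + (4)·R1: [0, -12, 26, 6, -2, -18]
R4 ← R4 − R1: [0, 12, -18, 0, -6, 0]
R5 ← R5 + (3)·R1: [0, -13, 26, 4, 0, -24]
R3 ← R3 − (4)·R2: [0, 0, -10, -6, 10, -26]
R4 ← R4 + (4)·R2: [0, 0, 18, 12, -18, 8]
R5 ← R5 − (13/3)·R2: [0, 0, -13, -9, 13, -98/3]
R6 ← R6 − (2/3)·R2: [0, 0, -4, -2, 4, 20/3]
R4 ← R4 + (9/5)·R3: [0, 0, 0, 6/5, 0, -194/5]
R5 ← R5 − (13/10)·R3: [0, 0, 0, -6/5, 0, 17/15]
R6 ← R6 − (2/5)·R3: [0, 0, 0, 2/5, 0, 256/15]
R5 ← R5 + R4: [0, 0, 0, 0, 0, -113/3]
R6 ← R6 − (1/3)·R4: [0, 0, 0, 0, 0, 30]
R6 ← R6 + (90/113)·R5: [0, 0, 0, 0, 0, 0]
The echelon form has 5 nonzero rows; the last pivot sits in the augmented column, so rank(M) = 4 but rank([M|b]) = 5.
Since the ranks differ, the system is inconsistent.
It has no solutions.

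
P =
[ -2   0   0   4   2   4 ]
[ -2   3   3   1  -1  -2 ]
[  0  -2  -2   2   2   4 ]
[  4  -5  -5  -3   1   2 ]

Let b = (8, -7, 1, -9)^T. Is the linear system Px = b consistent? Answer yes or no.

no

Row reduce the augmented matrix [P | b].
R2 ← R2 − R1: [0, 3, 3, -3, -3, -6, -15]
R4 ← R4 + (2)·R1: [0, -5, -5, 5, 5, 10, 7]
R3 ← R3 + (2/3)·R2: [0, 0, 0, 0, 0, 0, -9]
R4 ← R4 + (5/3)·R2: [0, 0, 0, 0, 0, 0, -18]
R4 ← R4 − (2)·R3: [0, 0, 0, 0, 0, 0, 0]
The echelon form has 3 nonzero rows; the last pivot sits in the augmented column, so rank(P) = 2 but rank([P|b]) = 3.
Since the ranks differ, the system is inconsistent.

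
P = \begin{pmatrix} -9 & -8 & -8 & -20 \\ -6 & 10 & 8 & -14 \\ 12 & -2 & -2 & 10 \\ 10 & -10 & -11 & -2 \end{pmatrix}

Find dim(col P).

4

Row reduce to echelon form.
R2 ← R2 − (2/3)·R1: [0, 46/3, 40/3, -2/3]
R3 ← R3 + (4/3)·R1: [0, -38/3, -38/3, -50/3]
R4 ← R4 + (10/9)·R1: [0, -170/9, -179/9, -218/9]
R3 ← R3 + (19/23)·R2: [0, 0, -38/23, -396/23]
R4 ← R4 + (85/69)·R2: [0, 0, -239/69, -576/23]
R4 ← R4 − (239/114)·R3: [0, 0, 0, 210/19]
Echelon form has 4 nonzero rows, so rank(P) = 4.
The column space has dimension equal to the rank: 4.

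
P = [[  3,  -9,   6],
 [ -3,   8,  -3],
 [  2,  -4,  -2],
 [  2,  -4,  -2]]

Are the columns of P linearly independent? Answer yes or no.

no

Row reduce P to echelon form.
R2 ← R2 + R1: [0, -1, 3]
R3 ← R3 − (2/3)·R1: [0, 2, -6]
R4 ← R4 − (2/3)·R1: [0, 2, -6]
R3 ← R3 + (2)·R2: [0, 0, 0]
R4 ← R4 + (2)·R2: [0, 0, 0]
2 pivots among 3 columns.
Only 2 < 3 pivot columns, so the columns are linearly dependent.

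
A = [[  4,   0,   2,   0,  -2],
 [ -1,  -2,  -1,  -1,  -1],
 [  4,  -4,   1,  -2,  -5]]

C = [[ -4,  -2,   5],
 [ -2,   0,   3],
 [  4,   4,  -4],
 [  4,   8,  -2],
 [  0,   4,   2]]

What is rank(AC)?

First compute AC:
[[ -8,  -8,   8],
 [  0, -14,  -7],
 [-12, -40,  -2]]
Now row reduce the product.
R3 ← R3 − (3/2)·R1: [0, -28, -14]
R3 ← R3 − (2)·R2: [0, 0, 0]
2 nonzero rows, so rank(AC) = 2.

2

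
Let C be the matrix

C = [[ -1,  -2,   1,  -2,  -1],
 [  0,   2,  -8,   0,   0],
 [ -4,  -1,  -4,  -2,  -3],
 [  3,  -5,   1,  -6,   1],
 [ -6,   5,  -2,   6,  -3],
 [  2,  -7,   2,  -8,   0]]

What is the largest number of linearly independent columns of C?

Row reduce to echelon form.
R3 ← R3 − (4)·R1: [0, 7, -8, 6, 1]
R4 ← R4 + (3)·R1: [0, -11, 4, -12, -2]
R5 ← R5 − (6)·R1: [0, 17, -8, 18, 3]
R6 ← R6 + (2)·R1: [0, -11, 4, -12, -2]
R3 ← R3 − (7/2)·R2: [0, 0, 20, 6, 1]
R4 ← R4 + (11/2)·R2: [0, 0, -40, -12, -2]
R5 ← R5 − (17/2)·R2: [0, 0, 60, 18, 3]
R6 ← R6 + (11/2)·R2: [0, 0, -40, -12, -2]
R4 ← R4 + (2)·R3: [0, 0, 0, 0, 0]
R5 ← R5 − (3)·R3: [0, 0, 0, 0, 0]
R6 ← R6 + (2)·R3: [0, 0, 0, 0, 0]
Echelon form has 3 nonzero rows, so rank(C) = 3.
The rank gives the maximum number of linearly independent columns: 3.

3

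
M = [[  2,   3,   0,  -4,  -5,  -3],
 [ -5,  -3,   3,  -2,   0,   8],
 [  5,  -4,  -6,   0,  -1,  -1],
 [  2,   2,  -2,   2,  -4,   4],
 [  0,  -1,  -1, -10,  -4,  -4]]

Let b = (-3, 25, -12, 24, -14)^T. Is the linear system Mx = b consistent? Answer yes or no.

yes

Row reduce the augmented matrix [M | b].
R2 ← R2 + (5/2)·R1: [0, 9/2, 3, -12, -25/2, 1/2, 35/2]
R3 ← R3 − (5/2)·R1: [0, -23/2, -6, 10, 23/2, 13/2, -9/2]
R4 ← R4 − R1: [0, -1, -2, 6, 1, 7, 27]
R3 ← R3 + (23/9)·R2: [0, 0, 5/3, -62/3, -184/9, 70/9, 362/9]
R4 ← R4 + (2/9)·R2: [0, 0, -4/3, 10/3, -16/9, 64/9, 278/9]
R5 ← R5 + (2/9)·R2: [0, 0, -1/3, -38/3, -61/9, -35/9, -91/9]
R4 ← R4 + (4/5)·R3: [0, 0, 0, -66/5, -272/15, 40/3, 946/15]
R5 ← R5 + (1/5)·R3: [0, 0, 0, -84/5, -163/15, -7/3, -31/15]
R5 ← R5 − (14/11)·R4: [0, 0, 0, 0, 403/33, -637/33, -247/3]
The echelon form has 5 nonzero rows, and every pivot lies in the first 6 columns, so rank(M) = rank([M|b]) = 5.
The system is consistent.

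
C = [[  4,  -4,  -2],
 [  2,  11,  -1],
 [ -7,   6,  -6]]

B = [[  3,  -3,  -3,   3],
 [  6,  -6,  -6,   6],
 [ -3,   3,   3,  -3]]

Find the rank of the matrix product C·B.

1

First compute CB:
[[ -6,   6,   6,  -6],
 [ 75, -75, -75,  75],
 [ 33, -33, -33,  33]]
Now row reduce the product.
R2 ← R2 + (25/2)·R1: [0, 0, 0, 0]
R3 ← R3 + (11/2)·R1: [0, 0, 0, 0]
1 nonzero row, so rank(CB) = 1.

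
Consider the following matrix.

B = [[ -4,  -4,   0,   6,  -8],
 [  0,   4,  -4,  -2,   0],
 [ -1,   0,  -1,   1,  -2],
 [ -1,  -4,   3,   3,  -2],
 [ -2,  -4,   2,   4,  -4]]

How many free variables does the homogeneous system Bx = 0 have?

3

Row reduce to echelon form.
R3 ← R3 − (1/4)·R1: [0, 1, -1, -1/2, 0]
R4 ← R4 − (1/4)·R1: [0, -3, 3, 3/2, 0]
R5 ← R5 − (1/2)·R1: [0, -2, 2, 1, 0]
R3 ← R3 − (1/4)·R2: [0, 0, 0, 0, 0]
R4 ← R4 + (3/4)·R2: [0, 0, 0, 0, 0]
R5 ← R5 + (1/2)·R2: [0, 0, 0, 0, 0]
2 nonzero rows, so rank(B) = 2.
B has 5 columns; by rank–nullity, nullity = 5 − 2 = 3.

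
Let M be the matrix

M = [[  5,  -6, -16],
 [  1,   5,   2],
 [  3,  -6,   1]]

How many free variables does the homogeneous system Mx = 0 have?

0

Row reduce to echelon form.
R2 ← R2 − (1/5)·R1: [0, 31/5, 26/5]
R3 ← R3 − (3/5)·R1: [0, -12/5, 53/5]
R3 ← R3 + (12/31)·R2: [0, 0, 391/31]
3 nonzero rows, so rank(M) = 3.
M has 3 columns; by rank–nullity, nullity = 3 − 3 = 0.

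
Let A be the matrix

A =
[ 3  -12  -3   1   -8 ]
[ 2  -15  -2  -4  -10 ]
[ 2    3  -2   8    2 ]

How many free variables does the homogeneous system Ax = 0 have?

3

Row reduce to echelon form.
R2 ← R2 − (2/3)·R1: [0, -7, 0, -14/3, -14/3]
R3 ← R3 − (2/3)·R1: [0, 11, 0, 22/3, 22/3]
R3 ← R3 + (11/7)·R2: [0, 0, 0, 0, 0]
2 nonzero rows, so rank(A) = 2.
A has 5 columns; by rank–nullity, nullity = 5 − 2 = 3.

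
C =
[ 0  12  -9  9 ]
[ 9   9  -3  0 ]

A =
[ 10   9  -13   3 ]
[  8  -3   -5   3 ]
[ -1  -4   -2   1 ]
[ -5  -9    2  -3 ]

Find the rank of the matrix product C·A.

2

First compute CA:
[[ 60, -81, -24,   0],
 [165,  66, -156,  51]]
Now row reduce the product.
R2 ← R2 − (11/4)·R1: [0, 1155/4, -90, 51]
2 nonzero rows, so rank(CA) = 2.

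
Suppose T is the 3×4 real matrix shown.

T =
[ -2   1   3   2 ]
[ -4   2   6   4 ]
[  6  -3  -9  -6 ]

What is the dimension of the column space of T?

Row reduce to echelon form.
R2 ← R2 − (2)·R1: [0, 0, 0, 0]
R3 ← R3 + (3)·R1: [0, 0, 0, 0]
Echelon form has 1 nonzero row, so rank(T) = 1.
The column space has dimension equal to the rank: 1.

1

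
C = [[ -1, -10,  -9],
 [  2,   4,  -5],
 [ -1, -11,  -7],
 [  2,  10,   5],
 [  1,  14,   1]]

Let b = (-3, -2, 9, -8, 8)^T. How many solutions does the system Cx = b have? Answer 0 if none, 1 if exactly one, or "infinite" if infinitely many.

Row reduce the augmented matrix [C | b].
R2 ← R2 + (2)·R1: [0, -16, -23, -8]
R3 ← R3 − R1: [0, -1, 2, 12]
R4 ← R4 + (2)·R1: [0, -10, -13, -14]
R5 ← R5 + R1: [0, 4, -8, 5]
R3 ← R3 − (1/16)·R2: [0, 0, 55/16, 25/2]
R4 ← R4 − (5/8)·R2: [0, 0, 11/8, -9]
R5 ← R5 + (1/4)·R2: [0, 0, -55/4, 3]
R4 ← R4 − (2/5)·R3: [0, 0, 0, -14]
R5 ← R5 + (4)·R3: [0, 0, 0, 53]
R5 ← R5 + (53/14)·R4: [0, 0, 0, 0]
The echelon form has 4 nonzero rows; the last pivot sits in the augmented column, so rank(C) = 3 but rank([C|b]) = 4.
Since the ranks differ, the system is inconsistent.
It has no solutions.

0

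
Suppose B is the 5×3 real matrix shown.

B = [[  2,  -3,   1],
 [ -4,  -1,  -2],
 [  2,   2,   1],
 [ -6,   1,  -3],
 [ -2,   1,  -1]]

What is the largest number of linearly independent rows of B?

2

Row reduce to echelon form.
R2 ← R2 + (2)·R1: [0, -7, 0]
R3 ← R3 − R1: [0, 5, 0]
R4 ← R4 + (3)·R1: [0, -8, 0]
R5 ← R5 + R1: [0, -2, 0]
R3 ← R3 + (5/7)·R2: [0, 0, 0]
R4 ← R4 − (8/7)·R2: [0, 0, 0]
R5 ← R5 − (2/7)·R2: [0, 0, 0]
Echelon form has 2 nonzero rows, so rank(B) = 2.
The rank gives the maximum number of linearly independent rows: 2.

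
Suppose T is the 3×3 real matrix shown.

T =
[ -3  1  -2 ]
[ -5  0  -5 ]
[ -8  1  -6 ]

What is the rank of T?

3

Row reduce to echelon form.
R2 ← R2 − (5/3)·R1: [0, -5/3, -5/3]
R3 ← R3 − (8/3)·R1: [0, -5/3, -2/3]
R3 ← R3 − R2: [0, 0, 1]
Echelon form has 3 nonzero rows, so rank(T) = 3.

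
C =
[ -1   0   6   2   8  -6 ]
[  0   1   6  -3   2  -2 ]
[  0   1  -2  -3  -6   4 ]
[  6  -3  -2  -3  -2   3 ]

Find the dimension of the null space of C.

Row reduce to echelon form.
R4 ← R4 + (6)·R1: [0, -3, 34, 9, 46, -33]
R3 ← R3 − R2: [0, 0, -8, 0, -8, 6]
R4 ← R4 + (3)·R2: [0, 0, 52, 0, 52, -39]
R4 ← R4 + (13/2)·R3: [0, 0, 0, 0, 0, 0]
3 nonzero rows, so rank(C) = 3.
C has 6 columns; by rank–nullity, nullity = 6 − 3 = 3.

3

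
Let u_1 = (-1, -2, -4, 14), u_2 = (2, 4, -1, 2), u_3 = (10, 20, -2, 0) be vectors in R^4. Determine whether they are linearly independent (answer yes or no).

Form the matrix with these vectors as rows and row reduce.
R2 ← R2 + (2)·R1: [0, 0, -9, 30]
R3 ← R3 + (10)·R1: [0, 0, -42, 140]
R3 ← R3 − (14/3)·R2: [0, 0, 0, 0]
2 nonzero rows, so the 3 vectors span a space of dimension 2.
Since 2 < 3, the vectors are linearly dependent.

no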